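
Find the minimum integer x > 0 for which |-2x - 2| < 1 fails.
Testing positive integers:
x = 1: LHS = |-2·1 - 2| = |-4| = 4; 4 < 1 — FAILS  ← smallest positive counterexample

Answer: x = 1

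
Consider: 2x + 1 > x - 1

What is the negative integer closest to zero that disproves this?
Testing negative integers from -1 downward:
x = -1: LHS = 2·(-1) + 1 = -1, RHS = (-1) - 1 = -2; -1 > -2 — holds
x = -2: LHS = 2·(-2) + 1 = -3, RHS = (-2) - 1 = -3; -3 > -3 — FAILS  ← closest negative counterexample to 0

Answer: x = -2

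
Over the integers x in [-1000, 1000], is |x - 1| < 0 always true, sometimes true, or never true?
An absolute value is never negative, so the left side is ≥ 0 for every x, while the right side is 0. Tightest case in [-1000, 1000] is x = 1:
x = 1: LHS = |1 - 1| = |0| = 0; 0 < 0 — FAILS
Hence LHS − RHS is never negative, i.e. LHS ≥ RHS throughout, so the claimed relation (<) fails for every integer in [-1000, 1000].

No integer in the range satisfies it.

Answer: Never true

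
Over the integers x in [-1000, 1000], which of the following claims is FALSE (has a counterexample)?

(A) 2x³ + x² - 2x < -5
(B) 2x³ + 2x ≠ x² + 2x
(A) x = 0: LHS = 2·0³ + 0² - 2·0 = 0; 0 < -5 — FAILS
(B) x = 0: LHS = 2·0³ + 2·0 = 0, RHS = 0² + 2·0 = 0; 0 ≠ 0 — FAILS

Answer: Both A and B are false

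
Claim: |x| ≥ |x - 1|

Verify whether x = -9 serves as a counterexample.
Substitute x = -9 into the relation:
x = -9: LHS = |-9| = 9, RHS = |(-9) - 1| = |-10| = 10; 9 ≥ 10 — FAILS

Since the claim fails at x = -9, this value is a counterexample.

Answer: Yes, x = -9 is a counterexample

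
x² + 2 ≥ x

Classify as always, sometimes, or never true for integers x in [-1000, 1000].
Over all integers in [-1000, 1000], LHS − RHS is smallest at x = 0, where it equals 2:
x = 0: LHS = 0² + 2 = 2; 2 ≥ 0 — holds
At the ends of the range:
x = -1000: LHS = (-1000)² + 2 = 1000002; 1000002 ≥ -1000 — holds
x = 1000: LHS = 1000² + 2 = 1000002; 1000002 ≥ 1000 — holds
Hence LHS − RHS is never negative, i.e. LHS ≥ RHS throughout, so the relation holds for every integer in [-1000, 1000].

No counterexample exists.

Answer: Always true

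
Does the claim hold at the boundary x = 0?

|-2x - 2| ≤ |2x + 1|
x = 0: LHS = |-2·0 - 2| = |-2| = 2, RHS = |2·0 + 1| = |1| = 1; 2 ≤ 1 — FAILS

The relation fails at x = 0, so x = 0 is a counterexample.

Answer: No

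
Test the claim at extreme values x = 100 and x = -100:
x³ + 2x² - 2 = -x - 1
x = 100: LHS = 100³ + 2·100² - 2 = 1019998, RHS = -100 - 1 = -101; 1019998 = -101 — FAILS
x = -100: LHS = (-100)³ + 2·(-100)² - 2 = -980002, RHS = -(-100) - 1 = 99; -980002 = 99 — FAILS

Answer: No, fails for both x = 100 and x = -100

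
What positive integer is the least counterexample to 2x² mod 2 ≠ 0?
Testing positive integers:
x = 1: LHS = (2·1²) mod 2 = 2 mod 2 = 0; 0 ≠ 0 — FAILS  ← smallest positive counterexample

Answer: x = 1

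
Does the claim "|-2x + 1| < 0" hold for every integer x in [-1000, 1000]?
The claim fails at x = 0:
x = 0: LHS = |-2·0 + 1| = |1| = 1; 1 < 0 — FAILS

Because a single integer refutes it, the statement is false.

Answer: False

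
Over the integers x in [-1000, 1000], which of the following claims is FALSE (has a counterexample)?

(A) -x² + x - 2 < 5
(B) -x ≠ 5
(A) Over all integers in [-1000, 1000], LHS − RHS is largest at x = 0, where it equals -7:
x = 0: LHS = -0² + 0 - 2 = -2; -2 < 5 — holds
At the ends of the range:
x = -1000: LHS = -(-1000)² + (-1000) - 2 = -1001002; -1001002 < 5 — holds
x = 1000: LHS = -1000² + 1000 - 2 = -999002; -999002 < 5 — holds
Hence LHS − RHS is never zero or positive, i.e. LHS < RHS throughout, so the relation holds for every integer in [-1000, 1000].

(B) x = -5: LHS = -(-5) = 5; 5 ≠ 5 — FAILS

Only (B) has a counterexample.

Answer: B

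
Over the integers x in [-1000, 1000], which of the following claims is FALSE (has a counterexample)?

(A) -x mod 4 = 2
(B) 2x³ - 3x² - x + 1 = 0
(A) x = 0: LHS = (-0) mod 4 = 0 mod 4 = 0; 0 = 2 — FAILS
(B) x = 0: LHS = 2·0³ - 3·0² - 0 + 1 = 1; 1 = 0 — FAILS

Answer: Both A and B are false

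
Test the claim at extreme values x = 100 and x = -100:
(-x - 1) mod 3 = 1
x = 100: LHS = (-100 - 1) mod 3 = (-101) mod 3 = 1; 1 = 1 — holds
x = -100: LHS = (-(-100) - 1) mod 3 = 99 mod 3 = 0; 0 = 1 — FAILS

Answer: Partially: holds for x = 100, fails for x = -100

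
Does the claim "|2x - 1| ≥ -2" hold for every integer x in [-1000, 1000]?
An absolute value is never negative, so the left side is ≥ 0 for every x, while the right side is -2. Tightest case in [-1000, 1000] is x = 0:
x = 0: LHS = |2·0 - 1| = |-1| = 1; 1 ≥ -2 — holds
Hence LHS − RHS is never negative, i.e. LHS ≥ RHS throughout, so the relation holds for every integer in [-1000, 1000].

No counterexample exists.

Answer: True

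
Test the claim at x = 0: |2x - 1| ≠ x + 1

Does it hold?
x = 0: LHS = |2·0 - 1| = |-1| = 1, RHS = 0 + 1 = 1; 1 ≠ 1 — FAILS

The relation fails at x = 0, so x = 0 is a counterexample.

Answer: No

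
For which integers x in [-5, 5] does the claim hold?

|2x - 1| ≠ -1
An absolute value is never negative, so the left side is ≥ 0 for every x, while the right side is -1. Tightest case in [-5, 5] is x = 0:
x = 0: LHS = |2·0 - 1| = |-1| = 1; 1 ≠ -1 — holds
Hence LHS − RHS is never 0, i.e. the two sides are never equal, so the relation holds for every integer in [-5, 5].

Answer: All integers in [-5, 5]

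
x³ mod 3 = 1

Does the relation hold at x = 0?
x = 0: LHS = (0³) mod 3 = 0 mod 3 = 0; 0 = 1 — FAILS

The relation fails at x = 0, so x = 0 is a counterexample.

Answer: No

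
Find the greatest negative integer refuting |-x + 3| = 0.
Testing negative integers from -1 downward:
x = -1: LHS = |-(-1) + 3| = |4| = 4; 4 = 0 — FAILS  ← closest negative counterexample to 0

Answer: x = -1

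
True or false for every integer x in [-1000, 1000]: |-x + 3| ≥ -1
An absolute value is never negative, so the left side is ≥ 0 for every x, while the right side is -1. Tightest case in [-1000, 1000] is x = 3:
x = 3: LHS = |-3 + 3| = |0| = 0; 0 ≥ -1 — holds
Hence LHS − RHS is never negative, i.e. LHS ≥ RHS throughout, so the relation holds for every integer in [-1000, 1000].

No counterexample exists.

Answer: True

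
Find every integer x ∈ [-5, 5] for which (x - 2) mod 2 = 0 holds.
Holds for: {-4, -2, 0, 2, 4}
Fails for: {-5, -3, -1, 1, 3, 5}

Answer: {-4, -2, 0, 2, 4}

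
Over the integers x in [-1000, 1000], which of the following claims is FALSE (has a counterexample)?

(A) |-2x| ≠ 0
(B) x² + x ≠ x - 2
(A) x = 0: LHS = |-2·0| = |0| = 0; 0 ≠ 0 — FAILS

(B) Over all integers in [-1000, 1000], LHS − RHS is always positive; it is smallest at x = 0, where it equals 2:
x = 0: LHS = 0² + 0 = 0, RHS = 0 - 2 = -2; 0 ≠ -2 — holds
At the ends of the range:
x = -1000: LHS = (-1000)² + (-1000) = 999000, RHS = (-1000) - 2 = -1002; 999000 ≠ -1002 — holds
x = 1000: LHS = 1000² + 1000 = 1001000, RHS = 1000 - 2 = 998; 1001000 ≠ 998 — holds
Hence LHS − RHS is never 0, i.e. the two sides are never equal, so the relation holds for every integer in [-1000, 1000].

Only (A) has a counterexample.

Answer: A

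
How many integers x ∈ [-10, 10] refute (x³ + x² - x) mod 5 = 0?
Counterexamples in [-10, 10]: {-9, -7, -6, -4, -2, -1, 1, 3, 4, 6, 8, 9}.

Counting them gives 12 values.

Answer: 12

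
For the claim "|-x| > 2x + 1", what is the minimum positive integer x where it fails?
Testing positive integers:
x = 1: LHS = |-1| = 1, RHS = 2·1 + 1 = 3; 1 > 3 — FAILS  ← smallest positive counterexample

Answer: x = 1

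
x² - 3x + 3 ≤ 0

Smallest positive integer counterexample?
Testing positive integers:
x = 1: LHS = 1² - 3·1 + 3 = 1; 1 ≤ 0 — FAILS  ← smallest positive counterexample

Answer: x = 1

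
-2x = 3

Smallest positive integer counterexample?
Testing positive integers:
x = 1: LHS = -2·1 = -2; -2 = 3 — FAILS  ← smallest positive counterexample

Answer: x = 1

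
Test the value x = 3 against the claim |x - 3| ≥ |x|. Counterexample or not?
Substitute x = 3 into the relation:
x = 3: LHS = |3 - 3| = |0| = 0, RHS = |3| = 3; 0 ≥ 3 — FAILS

Since the claim fails at x = 3, this value is a counterexample.

Answer: Yes, x = 3 is a counterexample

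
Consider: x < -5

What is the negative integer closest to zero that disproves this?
Testing negative integers from -1 downward:
x = -1: -1 < -5 — FAILS  ← closest negative counterexample to 0

Answer: x = -1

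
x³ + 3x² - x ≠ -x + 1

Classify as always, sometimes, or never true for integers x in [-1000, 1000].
Track d = LHS − RHS over the integers in [-1000, 1000]. Equality would need d = 0, but d changes sign only between consecutive integers, jumping over 0:
x = -3: LHS = (-3)³ + 3·(-3)² - (-3) = 3, RHS = -(-3) + 1 = 4; 3 ≠ 4 — holds  (d = -1)
x = -2: LHS = (-2)³ + 3·(-2)² - (-2) = 6, RHS = -(-2) + 1 = 3; 6 ≠ 3 — holds  (d = 3)
x = -1: LHS = (-1)³ + 3·(-1)² - (-1) = 3, RHS = -(-1) + 1 = 2; 3 ≠ 2 — holds  (d = 1)
x = 0: LHS = 0³ + 3·0² - 0 = 0, RHS = -0 + 1 = 1; 0 ≠ 1 — holds  (d = -1)
x = 0: LHS = 0³ + 3·0² - 0 = 0, RHS = -0 + 1 = 1; 0 ≠ 1 — holds  (d = -1)
x = 1: LHS = 1³ + 3·1² - 1 = 3, RHS = -1 + 1 = 0; 3 ≠ 0 — holds  (d = 3)
Away from these crossings d keeps a constant sign, and checking every integer in [-1000, 1000] confirms d ≠ 0 throughout. Hence the two sides are never equal, so the relation holds for every integer in [-1000, 1000].

No counterexample exists.

Answer: Always true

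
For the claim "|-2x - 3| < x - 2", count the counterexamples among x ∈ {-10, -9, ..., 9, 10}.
Counterexamples in [-10, 10]: {-10, -9, -8, -7, -6, -5, -4, -3, -2, -1, 0, 1, 2, 3, 4, 5, 6, 7, 8, 9, 10}.

Counting them gives 21 values.

Answer: 21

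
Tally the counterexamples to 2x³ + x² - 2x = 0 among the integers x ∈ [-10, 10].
Counterexamples in [-10, 10]: {-10, -9, -8, -7, -6, -5, -4, -3, -2, -1, 1, 2, 3, 4, 5, 6, 7, 8, 9, 10}.

Counting them gives 20 values.

Answer: 20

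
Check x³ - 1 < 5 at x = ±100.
x = 100: LHS = 100³ - 1 = 999999; 999999 < 5 — FAILS
x = -100: LHS = (-100)³ - 1 = -1000001; -1000001 < 5 — holds

Answer: Partially: fails for x = 100, holds for x = -100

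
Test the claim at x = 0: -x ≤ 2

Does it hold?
x = 0: LHS = -0 = 0; 0 ≤ 2 — holds

The relation is satisfied at x = 0.

Answer: Yes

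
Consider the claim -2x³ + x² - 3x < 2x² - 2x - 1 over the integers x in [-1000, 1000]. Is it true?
The claim fails at x = 0:
x = 0: LHS = -2·0³ + 0² - 3·0 = 0, RHS = 2·0² - 2·0 - 1 = -1; 0 < -1 — FAILS

Because a single integer refutes it, the statement is false.

Answer: False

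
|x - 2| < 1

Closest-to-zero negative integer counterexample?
Testing negative integers from -1 downward:
x = -1: LHS = |(-1) - 2| = |-3| = 3; 3 < 1 — FAILS  ← closest negative counterexample to 0

Answer: x = -1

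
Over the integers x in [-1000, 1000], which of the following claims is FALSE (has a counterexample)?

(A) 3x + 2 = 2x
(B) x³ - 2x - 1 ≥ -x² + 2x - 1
(A) x = 0: LHS = 3·0 + 2 = 2, RHS = 2·0 = 0; 2 = 0 — FAILS
(B) x = 1: LHS = 1³ - 2·1 - 1 = -2, RHS = -1² + 2·1 - 1 = 0; -2 ≥ 0 — FAILS

Answer: Both A and B are false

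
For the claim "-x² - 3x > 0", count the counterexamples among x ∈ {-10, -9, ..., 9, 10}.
Counterexamples in [-10, 10]: {-10, -9, -8, -7, -6, -5, -4, -3, 0, 1, 2, 3, 4, 5, 6, 7, 8, 9, 10}.

Counting them gives 19 values.

Answer: 19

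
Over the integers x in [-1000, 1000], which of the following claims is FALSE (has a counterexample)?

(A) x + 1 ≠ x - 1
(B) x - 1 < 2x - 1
(A) Over all integers in [-1000, 1000], LHS − RHS is always positive; it is smallest at x = 0, where it equals 2:
x = 0: LHS = 0 + 1 = 1, RHS = 0 - 1 = -1; 1 ≠ -1 — holds
At the ends of the range:
x = -1000: LHS = (-1000) + 1 = -999, RHS = (-1000) - 1 = -1001; -999 ≠ -1001 — holds
x = 1000: LHS = 1000 + 1 = 1001, RHS = 1000 - 1 = 999; 1001 ≠ 999 — holds
Hence LHS − RHS is never 0, i.e. the two sides are never equal, so the relation holds for every integer in [-1000, 1000].

(B) x = 0: LHS = 0 - 1 = -1, RHS = 2·0 - 1 = -1; -1 < -1 — FAILS

Only (B) has a counterexample.

Answer: B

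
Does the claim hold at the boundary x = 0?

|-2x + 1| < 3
x = 0: LHS = |-2·0 + 1| = |1| = 1; 1 < 3 — holds

The relation is satisfied at x = 0.

Answer: Yes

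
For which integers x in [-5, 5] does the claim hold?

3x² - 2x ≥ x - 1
Over all integers in [-5, 5], LHS − RHS is smallest at x = 0, where it equals 1:
x = 0: LHS = 3·0² - 2·0 = 0, RHS = 0 - 1 = -1; 0 ≥ -1 — holds
At the ends of the range:
x = -5: LHS = 3·(-5)² - 2·(-5) = 85, RHS = (-5) - 1 = -6; 85 ≥ -6 — holds
x = 5: LHS = 3·5² - 2·5 = 65, RHS = 5 - 1 = 4; 65 ≥ 4 — holds
Hence LHS − RHS is never negative, i.e. LHS ≥ RHS throughout, so the relation holds for every integer in [-5, 5].

Answer: All integers in [-5, 5]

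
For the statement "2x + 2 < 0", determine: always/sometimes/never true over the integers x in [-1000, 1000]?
Holds at x = -2: LHS = 2·(-2) + 2 = -2; -2 < 0 — holds
Fails at x = 0: LHS = 2·0 + 2 = 2; 2 < 0 — FAILS
It is satisfied by some integers in the range but not all.

Answer: Sometimes true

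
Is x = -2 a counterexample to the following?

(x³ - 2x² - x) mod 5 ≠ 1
Substitute x = -2 into the relation:
x = -2: LHS = ((-2)³ - 2·(-2)² - (-2)) mod 5 = (-14) mod 5 = 1; 1 ≠ 1 — FAILS

Since the claim fails at x = -2, this value is a counterexample.

Answer: Yes, x = -2 is a counterexample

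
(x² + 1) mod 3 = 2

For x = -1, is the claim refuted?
Substitute x = -1 into the relation:
x = -1: LHS = ((-1)² + 1) mod 3 = 2 mod 3 = 2; 2 = 2 — holds

The claim holds here, so x = -1 is not a counterexample. (A counterexample exists elsewhere, e.g. x = 0.)

Answer: No, x = -1 is not a counterexample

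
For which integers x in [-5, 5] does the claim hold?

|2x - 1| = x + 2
Holds for: {3}
Fails for: {-5, -4, -3, -2, -1, 0, 1, 2, 4, 5}

Answer: {3}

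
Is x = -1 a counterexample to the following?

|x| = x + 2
Substitute x = -1 into the relation:
x = -1: LHS = |-1| = 1, RHS = (-1) + 2 = 1; 1 = 1 — holds

The claim holds here, so x = -1 is not a counterexample. (A counterexample exists elsewhere, e.g. x = 0.)

Answer: No, x = -1 is not a counterexample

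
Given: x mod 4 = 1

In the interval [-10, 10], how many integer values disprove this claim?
Counterexamples in [-10, 10]: {-10, -9, -8, -6, -5, -4, -2, -1, 0, 2, 3, 4, 6, 7, 8, 10}.

Counting them gives 16 values.

Answer: 16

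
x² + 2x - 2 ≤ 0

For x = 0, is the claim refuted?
Substitute x = 0 into the relation:
x = 0: LHS = 0² + 2·0 - 2 = -2; -2 ≤ 0 — holds

The claim holds here, so x = 0 is not a counterexample. (A counterexample exists elsewhere, e.g. x = 1.)

Answer: No, x = 0 is not a counterexample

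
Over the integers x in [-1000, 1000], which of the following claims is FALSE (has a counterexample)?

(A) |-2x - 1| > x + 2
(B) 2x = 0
(A) x = 0: LHS = |-2·0 - 1| = |-1| = 1, RHS = 0 + 2 = 2; 1 > 2 — FAILS
(B) x = 1: LHS = 2·1 = 2; 2 = 0 — FAILS

Answer: Both A and B are false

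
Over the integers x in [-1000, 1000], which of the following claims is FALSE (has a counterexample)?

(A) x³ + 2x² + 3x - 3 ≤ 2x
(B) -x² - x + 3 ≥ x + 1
(A) x = 1: LHS = 1³ + 2·1² + 3·1 - 3 = 3, RHS = 2·1 = 2; 3 ≤ 2 — FAILS
(B) x = 1: LHS = -1² - 1 + 3 = 1, RHS = 1 + 1 = 2; 1 ≥ 2 — FAILS

Answer: Both A and B are false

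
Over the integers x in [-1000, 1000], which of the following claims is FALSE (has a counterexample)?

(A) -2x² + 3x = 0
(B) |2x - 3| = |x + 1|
(A) x = 1: LHS = -2·1² + 3·1 = 1; 1 = 0 — FAILS
(B) x = 0: LHS = |2·0 - 3| = |-3| = 3, RHS = |0 + 1| = |1| = 1; 3 = 1 — FAILS

Answer: Both A and B are false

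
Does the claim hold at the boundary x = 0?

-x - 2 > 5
x = 0: LHS = -0 - 2 = -2; -2 > 5 — FAILS

The relation fails at x = 0, so x = 0 is a counterexample.

Answer: No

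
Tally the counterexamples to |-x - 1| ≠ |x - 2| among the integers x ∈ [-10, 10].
Track d = LHS − RHS over the integers in [-10, 10]. Equality would need d = 0, but d changes sign only between consecutive integers, jumping over 0:
x = 0: LHS = |-0 - 1| = |-1| = 1, RHS = |0 - 2| = |-2| = 2; 1 ≠ 2 — holds  (d = -1)
x = 1: LHS = |-1 - 1| = |-2| = 2, RHS = |1 - 2| = |-1| = 1; 2 ≠ 1 — holds  (d = 1)
Away from these crossings d keeps a constant sign, and checking every integer in [-10, 10] confirms d ≠ 0 throughout. Hence the two sides are never equal, so the relation holds for every integer in [-10, 10].

No counterexample appears in that range.

Answer: 0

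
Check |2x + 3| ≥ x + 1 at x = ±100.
x = 100: LHS = |2·100 + 3| = |203| = 203, RHS = 100 + 1 = 101; 203 ≥ 101 — holds
x = -100: LHS = |2·(-100) + 3| = |-197| = 197, RHS = (-100) + 1 = -99; 197 ≥ -99 — holds

Answer: Yes, holds for both x = 100 and x = -100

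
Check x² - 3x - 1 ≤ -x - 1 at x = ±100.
x = 100: LHS = 100² - 3·100 - 1 = 9699, RHS = -100 - 1 = -101; 9699 ≤ -101 — FAILS
x = -100: LHS = (-100)² - 3·(-100) - 1 = 10299, RHS = -(-100) - 1 = 99; 10299 ≤ 99 — FAILS

Answer: No, fails for both x = 100 and x = -100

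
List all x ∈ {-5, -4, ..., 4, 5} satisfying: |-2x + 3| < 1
Over all integers in [-5, 5], LHS − RHS is smallest at x = 1, where it equals 0:
x = 1: LHS = |-2·1 + 3| = |1| = 1; 1 < 1 — FAILS
At the ends of the range:
x = -5: LHS = |-2·(-5) + 3| = |13| = 13; 13 < 1 — FAILS
x = 5: LHS = |-2·5 + 3| = |-7| = 7; 7 < 1 — FAILS
Hence LHS − RHS is never negative, i.e. LHS ≥ RHS throughout, so the claimed relation (<) fails for every integer in [-5, 5].

Answer: None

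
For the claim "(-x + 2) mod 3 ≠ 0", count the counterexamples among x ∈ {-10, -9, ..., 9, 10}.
Counterexamples in [-10, 10]: {-10, -7, -4, -1, 2, 5, 8}.

Counting them gives 7 values.

Answer: 7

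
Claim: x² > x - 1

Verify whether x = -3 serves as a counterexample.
Substitute x = -3 into the relation:
x = -3: LHS = (-3)² = 9, RHS = (-3) - 1 = -4; 9 > -4 — holds

The relation holds at x = -3, so it is not a counterexample.

Answer: No, x = -3 is not a counterexample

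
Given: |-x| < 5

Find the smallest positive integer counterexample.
Testing positive integers:
x = 1: LHS = |-1| = 1; 1 < 5 — holds
x = 2: LHS = |-2| = 2; 2 < 5 — holds
x = 3: LHS = |-3| = 3; 3 < 5 — holds
x = 4: LHS = |-4| = 4; 4 < 5 — holds
x = 5: LHS = |-5| = 5; 5 < 5 — FAILS  ← smallest positive counterexample

Answer: x = 5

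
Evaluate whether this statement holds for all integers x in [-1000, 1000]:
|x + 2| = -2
The claim fails at x = 0:
x = 0: LHS = |0 + 2| = |2| = 2; 2 = -2 — FAILS

Because a single integer refutes it, the statement is false.

Answer: False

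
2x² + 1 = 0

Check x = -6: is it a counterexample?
Substitute x = -6 into the relation:
x = -6: LHS = 2·(-6)² + 1 = 73; 73 = 0 — FAILS

Since the claim fails at x = -6, this value is a counterexample.

Answer: Yes, x = -6 is a counterexample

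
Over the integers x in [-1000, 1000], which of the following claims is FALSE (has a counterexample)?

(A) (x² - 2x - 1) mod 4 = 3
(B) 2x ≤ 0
(A) x = 1: LHS = (1² - 2·1 - 1) mod 4 = (-2) mod 4 = 2; 2 = 3 — FAILS
(B) x = 1: LHS = 2·1 = 2; 2 ≤ 0 — FAILS

Answer: Both A and B are false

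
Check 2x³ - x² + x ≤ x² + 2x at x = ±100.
x = 100: LHS = 2·100³ - 100² + 100 = 1990100, RHS = 100² + 2·100 = 10200; 1990100 ≤ 10200 — FAILS
x = -100: LHS = 2·(-100)³ - (-100)² + (-100) = -2010100, RHS = (-100)² + 2·(-100) = 9800; -2010100 ≤ 9800 — holds

Answer: Partially: fails for x = 100, holds for x = -100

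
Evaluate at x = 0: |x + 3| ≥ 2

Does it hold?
x = 0: LHS = |0 + 3| = |3| = 3; 3 ≥ 2 — holds

The relation is satisfied at x = 0.

Answer: Yes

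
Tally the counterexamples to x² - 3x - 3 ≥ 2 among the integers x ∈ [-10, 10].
Counterexamples in [-10, 10]: {-1, 0, 1, 2, 3, 4}.

Counting them gives 6 values.

Answer: 6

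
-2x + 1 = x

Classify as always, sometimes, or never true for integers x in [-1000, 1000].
Track d = LHS − RHS over the integers in [-1000, 1000]. Equality would need d = 0, but d changes sign only between consecutive integers, jumping over 0:
x = 0: LHS = -2·0 + 1 = 1; 1 = 0 — FAILS  (d = 1)
x = 1: LHS = -2·1 + 1 = -1; -1 = 1 — FAILS  (d = -2)
Away from these crossings d keeps a constant sign, and checking every integer in [-1000, 1000] confirms d ≠ 0 throughout. Hence the two sides are never equal, so the claimed relation (=) fails for every integer in [-1000, 1000].

No integer in the range satisfies it.

Answer: Never true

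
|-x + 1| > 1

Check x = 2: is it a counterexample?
Substitute x = 2 into the relation:
x = 2: LHS = |-2 + 1| = |-1| = 1; 1 > 1 — FAILS

Since the claim fails at x = 2, this value is a counterexample.

Answer: Yes, x = 2 is a counterexample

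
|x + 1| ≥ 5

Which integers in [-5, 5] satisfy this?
Holds for: {4, 5}
Fails for: {-5, -4, -3, -2, -1, 0, 1, 2, 3}

Answer: {4, 5}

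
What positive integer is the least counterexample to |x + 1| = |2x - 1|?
Testing positive integers:
x = 1: LHS = |1 + 1| = |2| = 2, RHS = |2·1 - 1| = |1| = 1; 2 = 1 — FAILS  ← smallest positive counterexample

Answer: x = 1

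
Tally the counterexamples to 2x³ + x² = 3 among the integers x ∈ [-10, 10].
Counterexamples in [-10, 10]: {-10, -9, -8, -7, -6, -5, -4, -3, -2, -1, 0, 2, 3, 4, 5, 6, 7, 8, 9, 10}.

Counting them gives 20 values.

Answer: 20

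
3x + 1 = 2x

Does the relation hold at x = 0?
x = 0: LHS = 3·0 + 1 = 1, RHS = 2·0 = 0; 1 = 0 — FAILS

The relation fails at x = 0, so x = 0 is a counterexample.

Answer: No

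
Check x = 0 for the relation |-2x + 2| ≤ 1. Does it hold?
x = 0: LHS = |-2·0 + 2| = |2| = 2; 2 ≤ 1 — FAILS

The relation fails at x = 0, so x = 0 is a counterexample.

Answer: No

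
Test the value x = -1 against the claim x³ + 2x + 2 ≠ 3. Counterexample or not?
Substitute x = -1 into the relation:
x = -1: LHS = (-1)³ + 2·(-1) + 2 = -1; -1 ≠ 3 — holds

The relation holds at x = -1, so it is not a counterexample.

Answer: No, x = -1 is not a counterexample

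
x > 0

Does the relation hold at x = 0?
x = 0: 0 > 0 — FAILS

The relation fails at x = 0, so x = 0 is a counterexample.

Answer: No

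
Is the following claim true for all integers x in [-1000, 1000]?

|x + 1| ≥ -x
The claim fails at x = -1:
x = -1: LHS = |(-1) + 1| = |0| = 0, RHS = -(-1) = 1; 0 ≥ 1 — FAILS

Because a single integer refutes it, the statement is false.

Answer: False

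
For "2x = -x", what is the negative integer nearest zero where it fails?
Testing negative integers from -1 downward:
x = -1: LHS = 2·(-1) = -2, RHS = -(-1) = 1; -2 = 1 — FAILS  ← closest negative counterexample to 0

Answer: x = -1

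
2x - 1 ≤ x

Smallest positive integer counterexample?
Testing positive integers:
x = 1: LHS = 2·1 - 1 = 1; 1 ≤ 1 — holds
x = 2: LHS = 2·2 - 1 = 3; 3 ≤ 2 — FAILS  ← smallest positive counterexample

Answer: x = 2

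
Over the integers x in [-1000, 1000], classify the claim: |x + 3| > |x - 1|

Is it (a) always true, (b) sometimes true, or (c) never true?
Holds at x = 0: LHS = |0 + 3| = |3| = 3, RHS = |0 - 1| = |-1| = 1; 3 > 1 — holds
Fails at x = -1: LHS = |(-1) + 3| = |2| = 2, RHS = |(-1) - 1| = |-2| = 2; 2 > 2 — FAILS
It is satisfied by some integers in the range but not all.

Answer: Sometimes true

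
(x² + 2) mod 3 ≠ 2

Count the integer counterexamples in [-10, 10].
Counterexamples in [-10, 10]: {-9, -6, -3, 0, 3, 6, 9}.

Counting them gives 7 values.

Answer: 7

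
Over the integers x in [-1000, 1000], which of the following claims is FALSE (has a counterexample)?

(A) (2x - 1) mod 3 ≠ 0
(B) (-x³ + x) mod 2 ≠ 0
(A) x = -1: LHS = (2·(-1) - 1) mod 3 = (-3) mod 3 = 0; 0 ≠ 0 — FAILS
(B) x = 0: LHS = (-0³ + 0) mod 2 = 0 mod 2 = 0; 0 ≠ 0 — FAILS

Answer: Both A and B are false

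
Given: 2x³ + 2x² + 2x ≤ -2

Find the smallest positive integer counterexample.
Testing positive integers:
x = 1: LHS = 2·1³ + 2·1² + 2·1 = 6; 6 ≤ -2 — FAILS  ← smallest positive counterexample

Answer: x = 1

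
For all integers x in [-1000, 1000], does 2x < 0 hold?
The claim fails at x = 0:
x = 0: LHS = 2·0 = 0; 0 < 0 — FAILS

Because a single integer refutes it, the statement is false.

Answer: False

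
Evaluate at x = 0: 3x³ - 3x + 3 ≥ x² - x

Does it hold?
x = 0: LHS = 3·0³ - 3·0 + 3 = 3, RHS = 0² - 0 = 0; 3 ≥ 0 — holds

The relation is satisfied at x = 0.

Answer: Yes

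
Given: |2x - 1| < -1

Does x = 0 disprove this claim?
Substitute x = 0 into the relation:
x = 0: LHS = |2·0 - 1| = |-1| = 1; 1 < -1 — FAILS

Since the claim fails at x = 0, this value is a counterexample.

Answer: Yes, x = 0 is a counterexample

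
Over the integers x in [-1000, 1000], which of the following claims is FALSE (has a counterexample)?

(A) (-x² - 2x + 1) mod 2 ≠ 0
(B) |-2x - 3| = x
(A) x = 1: LHS = (-1² - 2·1 + 1) mod 2 = (-2) mod 2 = 0; 0 ≠ 0 — FAILS
(B) x = 0: LHS = |-2·0 - 3| = |-3| = 3; 3 = 0 — FAILS

Answer: Both A and B are false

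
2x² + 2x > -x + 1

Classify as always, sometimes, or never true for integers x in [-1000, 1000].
Holds at x = 1: LHS = 2·1² + 2·1 = 4, RHS = -1 + 1 = 0; 4 > 0 — holds
Fails at x = 0: LHS = 2·0² + 2·0 = 0, RHS = -0 + 1 = 1; 0 > 1 — FAILS
It is satisfied by some integers in the range but not all.

Answer: Sometimes true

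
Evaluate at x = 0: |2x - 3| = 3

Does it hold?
x = 0: LHS = |2·0 - 3| = |-3| = 3; 3 = 3 — holds

The relation is satisfied at x = 0.

Answer: Yes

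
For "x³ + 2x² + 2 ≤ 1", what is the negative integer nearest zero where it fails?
Testing negative integers from -1 downward:
x = -1: LHS = (-1)³ + 2·(-1)² + 2 = 3; 3 ≤ 1 — FAILS  ← closest negative counterexample to 0

Answer: x = -1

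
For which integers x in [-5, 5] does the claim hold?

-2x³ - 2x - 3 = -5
Track d = LHS − RHS over the integers in [-5, 5]. Equality would need d = 0, but d changes sign only between consecutive integers, jumping over 0:
x = 0: LHS = -2·0³ - 2·0 - 3 = -3; -3 = -5 — FAILS  (d = 2)
x = 1: LHS = -2·1³ - 2·1 - 3 = -7; -7 = -5 — FAILS  (d = -2)
Away from these crossings d keeps a constant sign, and checking every integer in [-5, 5] confirms d ≠ 0 throughout. Hence the two sides are never equal, so the claimed relation (=) fails for every integer in [-5, 5].

Answer: None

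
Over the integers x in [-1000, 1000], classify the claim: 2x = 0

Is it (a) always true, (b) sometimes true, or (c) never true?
Holds at x = 0: LHS = 2·0 = 0; 0 = 0 — holds
Fails at x = 1: LHS = 2·1 = 2; 2 = 0 — FAILS
It is satisfied by some integers in the range but not all.

Answer: Sometimes true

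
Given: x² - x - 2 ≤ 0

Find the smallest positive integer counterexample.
Testing positive integers:
x = 1: LHS = 1² - 1 - 2 = -2; -2 ≤ 0 — holds
x = 2: LHS = 2² - 2 - 2 = 0; 0 ≤ 0 — holds
x = 3: LHS = 3² - 3 - 2 = 4; 4 ≤ 0 — FAILS  ← smallest positive counterexample

Answer: x = 3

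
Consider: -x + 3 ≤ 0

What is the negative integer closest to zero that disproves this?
Testing negative integers from -1 downward:
x = -1: LHS = -(-1) + 3 = 4; 4 ≤ 0 — FAILS  ← closest negative counterexample to 0

Answer: x = -1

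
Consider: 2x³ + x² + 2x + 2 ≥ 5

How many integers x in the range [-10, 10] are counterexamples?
Counterexamples in [-10, 10]: {-10, -9, -8, -7, -6, -5, -4, -3, -2, -1, 0}.

Counting them gives 11 values.

Answer: 11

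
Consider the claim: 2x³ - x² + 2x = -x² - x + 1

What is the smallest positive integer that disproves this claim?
Testing positive integers:
x = 1: LHS = 2·1³ - 1² + 2·1 = 3, RHS = -1² - 1 + 1 = -1; 3 = -1 — FAILS  ← smallest positive counterexample

Answer: x = 1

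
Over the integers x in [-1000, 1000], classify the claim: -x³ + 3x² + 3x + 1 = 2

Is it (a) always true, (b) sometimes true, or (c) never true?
Holds at x = -1: LHS = -(-1)³ + 3·(-1)² + 3·(-1) + 1 = 2; 2 = 2 — holds
Fails at x = 0: LHS = -0³ + 3·0² + 3·0 + 1 = 1; 1 = 2 — FAILS
It is satisfied by some integers in the range but not all.

Answer: Sometimes true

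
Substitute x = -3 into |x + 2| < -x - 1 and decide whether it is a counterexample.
Substitute x = -3 into the relation:
x = -3: LHS = |(-3) + 2| = |-1| = 1, RHS = -(-3) - 1 = 2; 1 < 2 — holds

The claim holds here, so x = -3 is not a counterexample. (A counterexample exists elsewhere, e.g. x = 0.)

Answer: No, x = -3 is not a counterexample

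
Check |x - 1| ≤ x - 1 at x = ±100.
x = 100: LHS = |100 - 1| = |99| = 99, RHS = 100 - 1 = 99; 99 ≤ 99 — holds
x = -100: LHS = |(-100) - 1| = |-101| = 101, RHS = (-100) - 1 = -101; 101 ≤ -101 — FAILS

Answer: Partially: holds for x = 100, fails for x = -100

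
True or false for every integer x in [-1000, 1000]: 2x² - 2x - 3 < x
The claim fails at x = -1:
x = -1: LHS = 2·(-1)² - 2·(-1) - 3 = 1; 1 < -1 — FAILS

Because a single integer refutes it, the statement is false.

Answer: False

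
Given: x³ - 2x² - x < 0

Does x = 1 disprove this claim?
Substitute x = 1 into the relation:
x = 1: LHS = 1³ - 2·1² - 1 = -2; -2 < 0 — holds

The claim holds here, so x = 1 is not a counterexample. (A counterexample exists elsewhere, e.g. x = 0.)

Answer: No, x = 1 is not a counterexample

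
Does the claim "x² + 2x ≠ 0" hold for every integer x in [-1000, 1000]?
The claim fails at x = 0:
x = 0: LHS = 0² + 2·0 = 0; 0 ≠ 0 — FAILS

Because a single integer refutes it, the statement is false.

Answer: False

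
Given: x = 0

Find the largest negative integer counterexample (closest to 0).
Testing negative integers from -1 downward:
x = -1: -1 = 0 — FAILS  ← closest negative counterexample to 0

Answer: x = -1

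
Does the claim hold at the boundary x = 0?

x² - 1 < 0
x = 0: LHS = 0² - 1 = -1; -1 < 0 — holds

The relation is satisfied at x = 0.

Answer: Yes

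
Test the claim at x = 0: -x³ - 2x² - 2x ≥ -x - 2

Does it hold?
x = 0: LHS = -0³ - 2·0² - 2·0 = 0, RHS = -0 - 2 = -2; 0 ≥ -2 — holds

The relation is satisfied at x = 0.

Answer: Yes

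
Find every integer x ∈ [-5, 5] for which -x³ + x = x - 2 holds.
Track d = LHS − RHS over the integers in [-5, 5]. Equality would need d = 0, but d changes sign only between consecutive integers, jumping over 0:
x = 1: LHS = -1³ + 1 = 0, RHS = 1 - 2 = -1; 0 = -1 — FAILS  (d = 1)
x = 2: LHS = -2³ + 2 = -6, RHS = 2 - 2 = 0; -6 = 0 — FAILS  (d = -6)
Away from these crossings d keeps a constant sign, and checking every integer in [-5, 5] confirms d ≠ 0 throughout. Hence the two sides are never equal, so the claimed relation (=) fails for every integer in [-5, 5].

Answer: None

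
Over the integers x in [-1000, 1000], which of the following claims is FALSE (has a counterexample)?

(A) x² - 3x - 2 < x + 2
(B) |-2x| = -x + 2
(A) x = -1: LHS = (-1)² - 3·(-1) - 2 = 2, RHS = (-1) + 2 = 1; 2 < 1 — FAILS
(B) x = 0: LHS = |-2·0| = |0| = 0, RHS = -0 + 2 = 2; 0 = 2 — FAILS

Answer: Both A and B are false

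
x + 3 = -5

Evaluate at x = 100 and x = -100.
x = 100: LHS = 100 + 3 = 103; 103 = -5 — FAILS
x = -100: LHS = (-100) + 3 = -97; -97 = -5 — FAILS

Answer: No, fails for both x = 100 and x = -100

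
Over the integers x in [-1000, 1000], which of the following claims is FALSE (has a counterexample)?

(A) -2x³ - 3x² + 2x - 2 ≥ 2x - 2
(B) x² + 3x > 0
(A) x = 1: LHS = -2·1³ - 3·1² + 2·1 - 2 = -5, RHS = 2·1 - 2 = 0; -5 ≥ 0 — FAILS
(B) x = 0: LHS = 0² + 3·0 = 0; 0 > 0 — FAILS

Answer: Both A and B are false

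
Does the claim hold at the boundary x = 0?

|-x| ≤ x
x = 0: LHS = |-0| = |0| = 0; 0 ≤ 0 — holds

The relation is satisfied at x = 0.

Answer: Yes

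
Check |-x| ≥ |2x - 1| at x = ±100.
x = 100: LHS = |-100| = 100, RHS = |2·100 - 1| = |199| = 199; 100 ≥ 199 — FAILS
x = -100: LHS = |-(-100)| = |100| = 100, RHS = |2·(-100) - 1| = |-201| = 201; 100 ≥ 201 — FAILS

Answer: No, fails for both x = 100 and x = -100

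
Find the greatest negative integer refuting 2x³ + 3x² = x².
Testing negative integers from -1 downward:
x = -1: LHS = 2·(-1)³ + 3·(-1)² = 1, RHS = (-1)² = 1; 1 = 1 — holds
x = -2: LHS = 2·(-2)³ + 3·(-2)² = -4, RHS = (-2)² = 4; -4 = 4 — FAILS  ← closest negative counterexample to 0

Answer: x = -2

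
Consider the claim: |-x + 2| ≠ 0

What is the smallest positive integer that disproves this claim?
Testing positive integers:
x = 1: LHS = |-1 + 2| = |1| = 1; 1 ≠ 0 — holds
x = 2: LHS = |-2 + 2| = |0| = 0; 0 ≠ 0 — FAILS  ← smallest positive counterexample

Answer: x = 2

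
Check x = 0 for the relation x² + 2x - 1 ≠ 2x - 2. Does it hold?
x = 0: LHS = 0² + 2·0 - 1 = -1, RHS = 2·0 - 2 = -2; -1 ≠ -2 — holds

The relation is satisfied at x = 0.

Answer: Yes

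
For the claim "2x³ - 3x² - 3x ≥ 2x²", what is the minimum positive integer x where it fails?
Testing positive integers:
x = 1: LHS = 2·1³ - 3·1² - 3·1 = -4, RHS = 2·1² = 2; -4 ≥ 2 — FAILS  ← smallest positive counterexample

Answer: x = 1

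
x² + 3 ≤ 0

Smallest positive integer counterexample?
Testing positive integers:
x = 1: LHS = 1² + 3 = 4; 4 ≤ 0 — FAILS  ← smallest positive counterexample

Answer: x = 1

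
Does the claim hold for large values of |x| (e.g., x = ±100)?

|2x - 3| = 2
x = 100: LHS = |2·100 - 3| = |197| = 197; 197 = 2 — FAILS
x = -100: LHS = |2·(-100) - 3| = |-203| = 203; 203 = 2 — FAILS

Answer: No, fails for both x = 100 and x = -100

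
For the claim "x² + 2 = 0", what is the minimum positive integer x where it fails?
Testing positive integers:
x = 1: LHS = 1² + 2 = 3; 3 = 0 — FAILS  ← smallest positive counterexample

Answer: x = 1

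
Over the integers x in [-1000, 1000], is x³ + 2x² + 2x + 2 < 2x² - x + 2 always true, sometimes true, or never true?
Holds at x = -1: LHS = (-1)³ + 2·(-1)² + 2·(-1) + 2 = 1, RHS = 2·(-1)² - (-1) + 2 = 5; 1 < 5 — holds
Fails at x = 0: LHS = 0³ + 2·0² + 2·0 + 2 = 2, RHS = 2·0² - 0 + 2 = 2; 2 < 2 — FAILS
It is satisfied by some integers in the range but not all.

Answer: Sometimes true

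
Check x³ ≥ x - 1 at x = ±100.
x = 100: LHS = 100³ = 1000000, RHS = 100 - 1 = 99; 1000000 ≥ 99 — holds
x = -100: LHS = (-100)³ = -1000000, RHS = (-100) - 1 = -101; -1000000 ≥ -101 — FAILS

Answer: Partially: holds for x = 100, fails for x = -100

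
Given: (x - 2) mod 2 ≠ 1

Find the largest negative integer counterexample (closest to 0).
Testing negative integers from -1 downward:
x = -1: LHS = ((-1) - 2) mod 2 = (-3) mod 2 = 1; 1 ≠ 1 — FAILS  ← closest negative counterexample to 0

Answer: x = -1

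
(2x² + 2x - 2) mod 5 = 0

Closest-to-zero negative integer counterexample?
Testing negative integers from -1 downward:
x = -1: LHS = (2·(-1)² + 2·(-1) - 2) mod 5 = (-2) mod 5 = 3; 3 = 0 — FAILS  ← closest negative counterexample to 0

Answer: x = -1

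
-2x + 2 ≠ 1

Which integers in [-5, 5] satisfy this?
Track d = LHS − RHS over the integers in [-5, 5]. Equality would need d = 0, but d changes sign only between consecutive integers, jumping over 0:
x = 0: LHS = -2·0 + 2 = 2; 2 ≠ 1 — holds  (d = 1)
x = 1: LHS = -2·1 + 2 = 0; 0 ≠ 1 — holds  (d = -1)
Away from these crossings d keeps a constant sign, and checking every integer in [-5, 5] confirms d ≠ 0 throughout. Hence the two sides are never equal, so the relation holds for every integer in [-5, 5].

Answer: All integers in [-5, 5]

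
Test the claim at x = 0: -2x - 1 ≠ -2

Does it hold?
x = 0: LHS = -2·0 - 1 = -1; -1 ≠ -2 — holds

The relation is satisfied at x = 0.

Answer: Yes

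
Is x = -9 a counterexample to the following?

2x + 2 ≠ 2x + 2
Substitute x = -9 into the relation:
x = -9: LHS = 2·(-9) + 2 = -16, RHS = 2·(-9) + 2 = -16; -16 ≠ -16 — FAILS

Since the claim fails at x = -9, this value is a counterexample.

Answer: Yes, x = -9 is a counterexample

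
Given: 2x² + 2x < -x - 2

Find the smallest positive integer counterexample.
Testing positive integers:
x = 1: LHS = 2·1² + 2·1 = 4, RHS = -1 - 2 = -3; 4 < -3 — FAILS  ← smallest positive counterexample

Answer: x = 1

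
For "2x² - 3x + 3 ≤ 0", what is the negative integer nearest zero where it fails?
Testing negative integers from -1 downward:
x = -1: LHS = 2·(-1)² - 3·(-1) + 3 = 8; 8 ≤ 0 — FAILS  ← closest negative counterexample to 0

Answer: x = -1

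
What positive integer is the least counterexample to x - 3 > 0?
Testing positive integers:
x = 1: LHS = 1 - 3 = -2; -2 > 0 — FAILS  ← smallest positive counterexample

Answer: x = 1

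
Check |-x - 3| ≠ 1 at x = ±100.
x = 100: LHS = |-100 - 3| = |-103| = 103; 103 ≠ 1 — holds
x = -100: LHS = |-(-100) - 3| = |97| = 97; 97 ≠ 1 — holds

Answer: Yes, holds for both x = 100 and x = -100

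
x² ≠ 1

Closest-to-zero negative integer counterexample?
Testing negative integers from -1 downward:
x = -1: LHS = (-1)² = 1; 1 ≠ 1 — FAILS  ← closest negative counterexample to 0

Answer: x = -1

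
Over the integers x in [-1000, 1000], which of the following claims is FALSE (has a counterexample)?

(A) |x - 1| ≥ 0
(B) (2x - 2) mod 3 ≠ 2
(A) An absolute value is never negative, so the left side is ≥ 0 for every x, while the right side is 0. Tightest case in [-1000, 1000] is x = 1:
x = 1: LHS = |1 - 1| = |0| = 0; 0 ≥ 0 — holds
Hence LHS − RHS is never negative, i.e. LHS ≥ RHS throughout, so the relation holds for every integer in [-1000, 1000].

(B) x = -1: LHS = (2·(-1) - 2) mod 3 = (-4) mod 3 = 2; 2 ≠ 2 — FAILS

Only (B) has a counterexample.

Answer: B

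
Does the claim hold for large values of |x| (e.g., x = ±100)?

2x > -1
x = 100: LHS = 2·100 = 200; 200 > -1 — holds
x = -100: LHS = 2·(-100) = -200; -200 > -1 — FAILS

Answer: Partially: holds for x = 100, fails for x = -100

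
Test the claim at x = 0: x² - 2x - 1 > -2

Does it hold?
x = 0: LHS = 0² - 2·0 - 1 = -1; -1 > -2 — holds

The relation is satisfied at x = 0.

Answer: Yes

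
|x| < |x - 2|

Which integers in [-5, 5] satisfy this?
Holds for: {-5, -4, -3, -2, -1, 0}
Fails for: {1, 2, 3, 4, 5}

Answer: {-5, -4, -3, -2, -1, 0}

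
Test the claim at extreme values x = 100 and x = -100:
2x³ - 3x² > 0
x = 100: LHS = 2·100³ - 3·100² = 1970000; 1970000 > 0 — holds
x = -100: LHS = 2·(-100)³ - 3·(-100)² = -2030000; -2030000 > 0 — FAILS

Answer: Partially: holds for x = 100, fails for x = -100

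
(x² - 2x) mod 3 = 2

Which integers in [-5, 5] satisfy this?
Holds for: {-5, -2, 1, 4}
Fails for: {-4, -3, -1, 0, 2, 3, 5}

Answer: {-5, -2, 1, 4}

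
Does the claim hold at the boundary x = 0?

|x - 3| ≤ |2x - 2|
x = 0: LHS = |0 - 3| = |-3| = 3, RHS = |2·0 - 2| = |-2| = 2; 3 ≤ 2 — FAILS

The relation fails at x = 0, so x = 0 is a counterexample.

Answer: No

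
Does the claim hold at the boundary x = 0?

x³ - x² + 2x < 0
x = 0: LHS = 0³ - 0² + 2·0 = 0; 0 < 0 — FAILS

The relation fails at x = 0, so x = 0 is a counterexample.

Answer: No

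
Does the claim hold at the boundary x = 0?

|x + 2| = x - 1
x = 0: LHS = |0 + 2| = |2| = 2, RHS = 0 - 1 = -1; 2 = -1 — FAILS

The relation fails at x = 0, so x = 0 is a counterexample.

Answer: No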